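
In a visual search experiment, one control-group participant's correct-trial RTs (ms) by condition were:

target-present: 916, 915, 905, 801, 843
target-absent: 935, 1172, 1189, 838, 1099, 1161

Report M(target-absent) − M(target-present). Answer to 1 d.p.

M(target-present) = 4380/5 = 876.000
M(target-absent) = 6394/6 = 1065.667
Difference = 1065.667 − 876.000 = 189.667 ms

189.7 ms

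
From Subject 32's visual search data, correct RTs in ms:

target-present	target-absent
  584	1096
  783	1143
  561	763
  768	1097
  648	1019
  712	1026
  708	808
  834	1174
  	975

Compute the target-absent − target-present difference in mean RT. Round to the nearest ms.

M(target-present) = 5598/8 = 699.750
M(target-absent) = 9101/9 = 1011.222
Difference = 1011.222 − 699.750 = 311.472 ms

311 ms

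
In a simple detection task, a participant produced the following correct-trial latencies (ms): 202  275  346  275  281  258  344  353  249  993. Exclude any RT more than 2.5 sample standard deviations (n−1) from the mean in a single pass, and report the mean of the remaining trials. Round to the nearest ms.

287 ms

n = 10, ΣRT = 3576, M = 357.600
Σ(x−M)² = 469512.40; s = √(469512.40/9) = 228.403
Cutoffs: 357.600 ± 2.5·228.403 → [-213.4, 928.6]
Outside: 993 → excluded.
Retained (n=9): Σ = 2583, mean = 2583/9 = 287.000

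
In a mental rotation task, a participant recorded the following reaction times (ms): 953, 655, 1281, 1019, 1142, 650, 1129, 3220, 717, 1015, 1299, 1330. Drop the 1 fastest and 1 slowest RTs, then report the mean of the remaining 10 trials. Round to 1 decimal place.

1054.0 ms

Sorted: 650, 655, 717, 953, 1015, 1019, 1129, 1142, 1281, 1299, 1330, 3220
Drop lowest 1 (650) and highest 1 (3220)
Remaining (n=10): Σ = 10540, mean = 10540/10 = 1054.000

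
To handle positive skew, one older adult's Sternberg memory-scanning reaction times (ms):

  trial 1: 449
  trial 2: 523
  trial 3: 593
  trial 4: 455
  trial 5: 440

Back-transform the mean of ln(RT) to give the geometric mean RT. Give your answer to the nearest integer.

489 ms

ln(RT): 6.1070, 6.2596, 6.3852, 6.1203, 6.0868
Mean ln(RT) = 30.9589/5 = 6.19177
Geometric mean = exp(6.19177) = 488.71 ms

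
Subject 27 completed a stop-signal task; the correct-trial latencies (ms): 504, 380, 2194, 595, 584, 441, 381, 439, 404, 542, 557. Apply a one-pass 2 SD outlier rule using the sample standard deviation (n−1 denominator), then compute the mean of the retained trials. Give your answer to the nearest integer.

483 ms

n = 11, ΣRT = 7021, M = 638.273
Σ(x−M)² = 2725412.18; s = √(2725412.18/10) = 522.055
Cutoffs: 638.273 ± 2·522.055 → [-405.8, 1682.4]
Outside: 2194 → excluded.
Retained (n=10): Σ = 4827, mean = 4827/10 = 482.700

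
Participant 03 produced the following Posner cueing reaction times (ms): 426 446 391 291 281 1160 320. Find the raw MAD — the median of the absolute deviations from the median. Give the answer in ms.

Sorted: 281, 291, 320, 391, 426, 446, 1160 → median = 391
|x − 391|: 35, 55, 0, 100, 110, 769, 71
Sorted deviations: 0, 35, 55, 71, 100, 110, 769 → MAD = 71

71 ms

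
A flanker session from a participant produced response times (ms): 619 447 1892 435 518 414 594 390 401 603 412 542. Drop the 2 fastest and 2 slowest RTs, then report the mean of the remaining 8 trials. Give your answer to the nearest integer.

Sorted: 390, 401, 412, 414, 435, 447, 518, 542, 594, 603, 619, 1892
Drop lowest 2 (390, 401) and highest 2 (619, 1892)
Remaining (n=8): Σ = 3965, mean = 3965/8 = 495.625

496 ms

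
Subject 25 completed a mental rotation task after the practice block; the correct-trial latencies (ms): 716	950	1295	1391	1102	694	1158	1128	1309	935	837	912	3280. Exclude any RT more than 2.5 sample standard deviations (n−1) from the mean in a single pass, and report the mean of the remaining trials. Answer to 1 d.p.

1035.6 ms

n = 13, ΣRT = 15707, M = 1208.231
Σ(x−M)² = 5237188.31; s = √(5237188.31/12) = 660.630
Cutoffs: 1208.231 ± 2.5·660.630 → [-443.3, 2859.8]
Outside: 3280 → excluded.
Retained (n=12): Σ = 12427, mean = 12427/12 = 1035.583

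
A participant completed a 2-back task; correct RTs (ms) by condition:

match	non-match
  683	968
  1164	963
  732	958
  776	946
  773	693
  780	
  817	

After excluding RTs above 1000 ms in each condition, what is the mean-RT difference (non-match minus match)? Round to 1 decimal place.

145.4 ms

match: exclude 1164
M(match) = 4561/6 = 760.167
M(non-match) = 4528/5 = 905.600
Difference = 905.600 − 760.167 = 145.433 ms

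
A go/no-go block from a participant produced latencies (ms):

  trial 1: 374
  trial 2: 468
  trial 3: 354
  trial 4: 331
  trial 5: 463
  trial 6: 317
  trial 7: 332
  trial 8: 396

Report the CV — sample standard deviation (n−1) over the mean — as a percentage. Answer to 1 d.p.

15.5%

n = 8, Σ = 3035, M = 379.3750
Σ(x−M)² = 24271.875; s = √(24271.875/7) = 58.8847
CV = 58.8847 / 379.3750 = 0.15522 = 15.522%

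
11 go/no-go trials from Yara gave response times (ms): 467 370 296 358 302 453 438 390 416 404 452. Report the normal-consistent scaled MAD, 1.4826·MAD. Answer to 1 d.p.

Sorted: 296, 302, 358, 370, 390, 404, 416, 438, 452, 453, 467 → median = 404
|x − 404| sorted: 0, 12, 14, 34, 34, 46, 48, 49, 63, 102, 108 → MAD = 46
Robust SD ≈ 1.4826 × 46 = 68.200

68.2 ms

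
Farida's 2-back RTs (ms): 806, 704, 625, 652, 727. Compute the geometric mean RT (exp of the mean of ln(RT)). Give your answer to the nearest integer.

ln(RT): 6.6921, 6.5568, 6.4378, 6.4800, 6.5889
Mean ln(RT) = 32.7556/5 = 6.55112
Geometric mean = exp(6.55112) = 700.03 ms

700 ms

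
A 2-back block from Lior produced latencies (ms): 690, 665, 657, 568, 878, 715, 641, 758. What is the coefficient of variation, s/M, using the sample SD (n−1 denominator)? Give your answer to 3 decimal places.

0.132

n = 8, Σ = 5572, M = 696.5000
Σ(x−M)² = 59254.000; s = √(59254.000/7) = 92.0047
CV = 92.0047 / 696.5000 = 0.13210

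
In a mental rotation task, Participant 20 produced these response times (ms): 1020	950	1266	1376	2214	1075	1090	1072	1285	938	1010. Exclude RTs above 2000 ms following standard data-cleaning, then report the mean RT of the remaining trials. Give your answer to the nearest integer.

Excluded: 2214
Retained (n=10): Σ = 11082
Mean = 11082/10 = 1108.2000

1108 ms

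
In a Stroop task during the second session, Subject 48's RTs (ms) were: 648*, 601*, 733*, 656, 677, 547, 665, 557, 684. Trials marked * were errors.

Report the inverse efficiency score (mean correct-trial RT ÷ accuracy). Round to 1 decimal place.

Correct trials (n=6): 656, 677, 547, 665, 557, 684
Mean correct RT = 3786/6 = 631.0000 ms
Proportion correct = 6/9
IES = 631.0000 / (6/9) = 946.500 ms

946.5 ms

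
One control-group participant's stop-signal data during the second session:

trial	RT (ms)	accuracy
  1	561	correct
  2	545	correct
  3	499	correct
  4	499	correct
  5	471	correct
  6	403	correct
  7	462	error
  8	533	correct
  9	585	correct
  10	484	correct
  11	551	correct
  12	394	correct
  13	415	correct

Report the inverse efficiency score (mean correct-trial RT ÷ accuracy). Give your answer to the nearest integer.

Correct trials (n=12): 561, 545, 499, 499, 471, 403, 533, 585, 484, 551, 394, 415
Mean correct RT = 5940/12 = 495.0000 ms
Proportion correct = 12/13
IES = 495.0000 / (12/13) = 536.250 ms

536 ms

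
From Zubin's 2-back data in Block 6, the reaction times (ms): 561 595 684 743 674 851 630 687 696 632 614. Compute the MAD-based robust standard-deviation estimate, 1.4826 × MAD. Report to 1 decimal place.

Sorted: 561, 595, 614, 630, 632, 674, 684, 687, 696, 743, 851 → median = 674
|x − 674| sorted: 0, 10, 13, 22, 42, 44, 60, 69, 79, 113, 177 → MAD = 44
Robust SD ≈ 1.4826 × 44 = 65.234

65.2 ms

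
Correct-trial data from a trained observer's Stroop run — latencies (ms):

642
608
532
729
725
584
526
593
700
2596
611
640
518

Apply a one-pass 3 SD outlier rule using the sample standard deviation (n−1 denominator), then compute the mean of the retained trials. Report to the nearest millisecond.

n = 13, ΣRT = 10004, M = 769.538
Σ(x−M)² = 3673297.23; s = √(3673297.23/12) = 553.270
Cutoffs: 769.538 ± 3·553.270 → [-890.3, 2429.3]
Outside: 2596 → excluded.
Retained (n=12): Σ = 7408, mean = 7408/12 = 617.333

617 ms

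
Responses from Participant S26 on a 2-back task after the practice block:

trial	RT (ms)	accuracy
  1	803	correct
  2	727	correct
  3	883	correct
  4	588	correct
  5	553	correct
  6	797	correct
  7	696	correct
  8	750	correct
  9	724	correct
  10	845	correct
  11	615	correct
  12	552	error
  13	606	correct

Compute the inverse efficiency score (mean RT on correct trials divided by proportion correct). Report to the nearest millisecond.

775 ms

Correct trials (n=12): 803, 727, 883, 588, 553, 797, 696, 750, 724, 845, 615, 606
Mean correct RT = 8587/12 = 715.5833 ms
Proportion correct = 12/13
IES = 715.5833 / (12/13) = 775.215 ms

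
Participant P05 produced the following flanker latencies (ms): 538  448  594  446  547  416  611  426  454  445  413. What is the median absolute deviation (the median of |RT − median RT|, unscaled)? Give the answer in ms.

32 ms

Sorted: 413, 416, 426, 445, 446, 448, 454, 538, 547, 594, 611 → median = 448
|x − 448|: 90, 0, 146, 2, 99, 32, 163, 22, 6, 3, 35
Sorted deviations: 0, 2, 3, 6, 22, 32, 35, 90, 99, 146, 163 → MAD = 32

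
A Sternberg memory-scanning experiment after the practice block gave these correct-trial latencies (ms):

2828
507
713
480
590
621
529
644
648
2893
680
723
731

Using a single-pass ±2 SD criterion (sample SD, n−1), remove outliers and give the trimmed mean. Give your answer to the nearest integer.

624 ms

n = 13, ΣRT = 12587, M = 968.231
Σ(x−M)² = 8543442.31; s = √(8543442.31/12) = 843.773
Cutoffs: 968.231 ± 2·843.773 → [-719.3, 2655.8]
Outside: 2828, 2893 → excluded.
Retained (n=11): Σ = 6866, mean = 6866/11 = 624.182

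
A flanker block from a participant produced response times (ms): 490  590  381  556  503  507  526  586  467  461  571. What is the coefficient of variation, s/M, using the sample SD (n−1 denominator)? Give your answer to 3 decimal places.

n = 11, Σ = 5638, M = 512.5455
Σ(x−M)² = 39546.727; s = √(39546.727/10) = 62.8862
CV = 62.8862 / 512.5455 = 0.12269

0.123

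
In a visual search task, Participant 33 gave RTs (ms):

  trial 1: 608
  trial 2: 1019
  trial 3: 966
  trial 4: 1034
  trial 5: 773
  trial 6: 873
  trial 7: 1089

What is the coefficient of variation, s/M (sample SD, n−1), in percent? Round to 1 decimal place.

18.7%

n = 7, Σ = 6362, M = 908.8571
Σ(x−M)² = 173766.857; s = √(173766.857/6) = 170.1797
CV = 170.1797 / 908.8571 = 0.18725 = 18.725%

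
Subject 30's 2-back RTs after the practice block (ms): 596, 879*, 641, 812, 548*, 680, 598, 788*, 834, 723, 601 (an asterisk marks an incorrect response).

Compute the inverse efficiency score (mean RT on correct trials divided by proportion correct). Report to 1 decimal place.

Correct trials (n=8): 596, 641, 812, 680, 598, 834, 723, 601
Mean correct RT = 5485/8 = 685.6250 ms
Proportion correct = 8/11
IES = 685.6250 / (8/11) = 942.734 ms

942.7 ms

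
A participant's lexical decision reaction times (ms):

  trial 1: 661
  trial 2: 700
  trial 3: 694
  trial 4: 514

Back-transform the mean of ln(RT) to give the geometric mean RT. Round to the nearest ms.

ln(RT): 6.4938, 6.5511, 6.5425, 6.2422
Mean ln(RT) = 25.8295/4 = 6.45738
Geometric mean = exp(6.45738) = 637.39 ms

637 ms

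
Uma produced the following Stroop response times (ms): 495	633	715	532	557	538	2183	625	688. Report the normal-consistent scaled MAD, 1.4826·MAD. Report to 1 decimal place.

129.0 ms

Sorted: 495, 532, 538, 557, 625, 633, 688, 715, 2183 → median = 625
|x − 625| sorted: 0, 8, 63, 68, 87, 90, 93, 130, 1558 → MAD = 87
Robust SD ≈ 1.4826 × 87 = 128.986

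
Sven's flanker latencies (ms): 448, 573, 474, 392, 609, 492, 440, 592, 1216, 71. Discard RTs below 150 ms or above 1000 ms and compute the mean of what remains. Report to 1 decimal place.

502.5 ms

Excluded: 71, 1216
Retained (n=8): Σ = 4020
Mean = 4020/8 = 502.5000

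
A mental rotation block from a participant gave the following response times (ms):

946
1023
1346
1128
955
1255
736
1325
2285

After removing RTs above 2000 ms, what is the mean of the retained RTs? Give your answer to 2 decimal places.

Excluded: 2285
Retained (n=8): Σ = 8714
Mean = 8714/8 = 1089.2500

1089.25 ms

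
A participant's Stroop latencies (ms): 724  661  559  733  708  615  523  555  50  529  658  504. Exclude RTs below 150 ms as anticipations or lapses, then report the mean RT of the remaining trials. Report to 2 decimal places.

Excluded: 50
Retained (n=11): Σ = 6769
Mean = 6769/11 = 615.3636

615.36 ms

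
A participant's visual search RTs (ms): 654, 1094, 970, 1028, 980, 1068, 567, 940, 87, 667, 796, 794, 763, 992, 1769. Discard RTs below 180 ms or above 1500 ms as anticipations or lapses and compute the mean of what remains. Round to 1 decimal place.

Excluded: 87, 1769
Retained (n=13): Σ = 11313
Mean = 11313/13 = 870.2308

870.2 ms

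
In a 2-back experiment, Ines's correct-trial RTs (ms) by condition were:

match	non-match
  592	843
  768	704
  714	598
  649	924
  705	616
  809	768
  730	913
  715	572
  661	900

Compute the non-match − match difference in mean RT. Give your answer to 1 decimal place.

M(match) = 6343/9 = 704.778
M(non-match) = 6838/9 = 759.778
Difference = 759.778 − 704.778 = 55.000 ms

55.0 ms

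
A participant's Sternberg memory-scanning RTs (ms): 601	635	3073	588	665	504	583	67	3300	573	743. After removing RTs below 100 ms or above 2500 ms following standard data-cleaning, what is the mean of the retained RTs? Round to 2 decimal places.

611.50 ms

Excluded: 67, 3073, 3300
Retained (n=8): Σ = 4892
Mean = 4892/8 = 611.5000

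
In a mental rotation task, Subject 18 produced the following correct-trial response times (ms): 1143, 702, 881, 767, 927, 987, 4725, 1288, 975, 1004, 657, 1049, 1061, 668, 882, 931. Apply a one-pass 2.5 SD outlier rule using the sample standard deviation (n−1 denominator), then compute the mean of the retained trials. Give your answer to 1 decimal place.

928.1 ms

n = 16, ΣRT = 18647, M = 1165.438
Σ(x−M)² = 13957177.94; s = √(13957177.94/15) = 964.613
Cutoffs: 1165.438 ± 2.5·964.613 → [-1246.1, 3577.0]
Outside: 4725 → excluded.
Retained (n=15): Σ = 13922, mean = 13922/15 = 928.133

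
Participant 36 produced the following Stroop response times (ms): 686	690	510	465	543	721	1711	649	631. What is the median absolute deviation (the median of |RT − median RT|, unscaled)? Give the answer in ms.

Sorted: 465, 510, 543, 631, 649, 686, 690, 721, 1711 → median = 649
|x − 649|: 37, 41, 139, 184, 106, 72, 1062, 0, 18
Sorted deviations: 0, 18, 37, 41, 72, 106, 139, 184, 1062 → MAD = 72

72 ms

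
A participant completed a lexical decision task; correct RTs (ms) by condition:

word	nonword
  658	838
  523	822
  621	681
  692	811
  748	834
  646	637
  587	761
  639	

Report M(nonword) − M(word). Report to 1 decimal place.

129.9 ms

M(word) = 5114/8 = 639.250
M(nonword) = 5384/7 = 769.143
Difference = 769.143 − 639.250 = 129.893 ms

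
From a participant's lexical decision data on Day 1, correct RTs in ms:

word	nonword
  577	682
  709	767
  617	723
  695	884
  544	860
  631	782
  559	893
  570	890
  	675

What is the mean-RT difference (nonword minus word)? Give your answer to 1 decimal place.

182.4 ms

M(word) = 4902/8 = 612.750
M(nonword) = 7156/9 = 795.111
Difference = 795.111 − 612.750 = 182.361 ms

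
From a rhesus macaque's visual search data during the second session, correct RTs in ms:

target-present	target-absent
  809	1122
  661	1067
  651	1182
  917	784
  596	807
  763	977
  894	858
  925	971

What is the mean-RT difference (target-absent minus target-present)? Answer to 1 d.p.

194.0 ms

M(target-present) = 6216/8 = 777.000
M(target-absent) = 7768/8 = 971.000
Difference = 971.000 − 777.000 = 194.000 ms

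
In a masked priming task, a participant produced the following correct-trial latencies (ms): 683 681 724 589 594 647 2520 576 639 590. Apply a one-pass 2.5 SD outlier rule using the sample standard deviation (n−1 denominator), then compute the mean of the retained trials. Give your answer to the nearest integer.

636 ms

n = 10, ΣRT = 8243, M = 824.300
Σ(x−M)² = 3216684.10; s = √(3216684.10/9) = 597.837
Cutoffs: 824.300 ± 2.5·597.837 → [-670.3, 2318.9]
Outside: 2520 → excluded.
Retained (n=9): Σ = 5723, mean = 5723/9 = 635.889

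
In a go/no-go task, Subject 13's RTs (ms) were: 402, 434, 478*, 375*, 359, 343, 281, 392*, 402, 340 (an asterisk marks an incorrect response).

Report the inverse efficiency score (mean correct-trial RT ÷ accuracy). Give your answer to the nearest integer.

Correct trials (n=7): 402, 434, 359, 343, 281, 402, 340
Mean correct RT = 2561/7 = 365.8571 ms
Proportion correct = 7/10
IES = 365.8571 / (7/10) = 522.653 ms

523 ms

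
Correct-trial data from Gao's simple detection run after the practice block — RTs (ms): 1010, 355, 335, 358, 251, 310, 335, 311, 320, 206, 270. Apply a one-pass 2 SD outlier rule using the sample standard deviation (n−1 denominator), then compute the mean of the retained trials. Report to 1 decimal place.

n = 11, ΣRT = 4061, M = 369.182
Σ(x−M)² = 473049.64; s = √(473049.64/10) = 217.497
Cutoffs: 369.182 ± 2·217.497 → [-65.8, 804.2]
Outside: 1010 → excluded.
Retained (n=10): Σ = 3051, mean = 3051/10 = 305.100

305.1 ms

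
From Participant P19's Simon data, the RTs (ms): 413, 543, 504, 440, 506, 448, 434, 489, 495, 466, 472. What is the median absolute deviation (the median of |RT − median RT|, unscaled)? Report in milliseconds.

32 ms

Sorted: 413, 434, 440, 448, 466, 472, 489, 495, 504, 506, 543 → median = 472
|x − 472|: 59, 71, 32, 32, 34, 24, 38, 17, 23, 6, 0
Sorted deviations: 0, 6, 17, 23, 24, 32, 32, 34, 38, 59, 71 → MAD = 32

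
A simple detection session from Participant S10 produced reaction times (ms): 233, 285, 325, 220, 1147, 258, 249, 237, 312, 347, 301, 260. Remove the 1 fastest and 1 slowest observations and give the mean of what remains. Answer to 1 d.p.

Sorted: 220, 233, 237, 249, 258, 260, 285, 301, 312, 325, 347, 1147
Drop lowest 1 (220) and highest 1 (1147)
Remaining (n=10): Σ = 2807, mean = 2807/10 = 280.700

280.7 ms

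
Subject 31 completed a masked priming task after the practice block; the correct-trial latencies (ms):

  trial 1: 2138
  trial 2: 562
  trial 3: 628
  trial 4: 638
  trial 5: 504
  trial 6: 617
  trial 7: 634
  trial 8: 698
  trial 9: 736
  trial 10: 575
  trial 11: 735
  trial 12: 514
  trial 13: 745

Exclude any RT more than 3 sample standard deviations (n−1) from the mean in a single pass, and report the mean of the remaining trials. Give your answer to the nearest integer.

632 ms

n = 13, ΣRT = 9724, M = 748.000
Σ(x−M)² = 2170396.00; s = √(2170396.00/12) = 425.284
Cutoffs: 748.000 ± 3·425.284 → [-527.9, 2023.9]
Outside: 2138 → excluded.
Retained (n=12): Σ = 7586, mean = 7586/12 = 632.167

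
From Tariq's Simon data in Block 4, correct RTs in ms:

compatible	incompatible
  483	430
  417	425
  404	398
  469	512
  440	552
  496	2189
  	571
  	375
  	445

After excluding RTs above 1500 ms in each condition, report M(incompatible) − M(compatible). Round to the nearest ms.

12 ms

incompatible: exclude 2189
M(compatible) = 2709/6 = 451.500
M(incompatible) = 3708/8 = 463.500
Difference = 463.500 − 451.500 = 12.000 ms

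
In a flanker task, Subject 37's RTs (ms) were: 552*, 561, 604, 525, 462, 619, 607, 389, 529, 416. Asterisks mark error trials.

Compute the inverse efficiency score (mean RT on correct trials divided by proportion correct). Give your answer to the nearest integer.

Correct trials (n=9): 561, 604, 525, 462, 619, 607, 389, 529, 416
Mean correct RT = 4712/9 = 523.5556 ms
Proportion correct = 9/10
IES = 523.5556 / (9/10) = 581.728 ms

582 ms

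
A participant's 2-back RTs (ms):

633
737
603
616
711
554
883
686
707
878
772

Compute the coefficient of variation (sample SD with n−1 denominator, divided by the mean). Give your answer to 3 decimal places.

0.151

n = 11, Σ = 7780, M = 707.2727
Σ(x−M)² = 113780.182; s = √(113780.182/10) = 106.6678
CV = 106.6678 / 707.2727 = 0.15082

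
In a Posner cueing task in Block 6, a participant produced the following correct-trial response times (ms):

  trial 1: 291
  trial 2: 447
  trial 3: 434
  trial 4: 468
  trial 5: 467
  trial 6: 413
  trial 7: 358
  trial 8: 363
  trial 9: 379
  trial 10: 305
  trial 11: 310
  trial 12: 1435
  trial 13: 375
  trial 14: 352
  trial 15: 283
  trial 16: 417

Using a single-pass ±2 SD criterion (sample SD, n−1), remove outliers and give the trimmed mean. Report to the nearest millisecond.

n = 16, ΣRT = 7097, M = 443.562
Σ(x−M)² = 1102995.94; s = √(1102995.94/15) = 271.170
Cutoffs: 443.562 ± 2·271.170 → [-98.8, 985.9]
Outside: 1435 → excluded.
Retained (n=15): Σ = 5662, mean = 5662/15 = 377.467

377 ms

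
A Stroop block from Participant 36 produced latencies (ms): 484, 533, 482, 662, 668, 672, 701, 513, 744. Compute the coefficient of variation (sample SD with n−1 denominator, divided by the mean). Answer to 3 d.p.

0.169

n = 9, Σ = 5459, M = 606.5556
Σ(x−M)² = 83640.222; s = √(83640.222/8) = 102.2498
CV = 102.2498 / 606.5556 = 0.16857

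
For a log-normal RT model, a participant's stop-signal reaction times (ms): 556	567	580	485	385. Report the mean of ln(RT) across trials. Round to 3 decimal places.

6.232

ln(RT): 6.3208, 6.3404, 6.3630, 6.1841, 5.9532
Σ ln(RT) = 31.1615
Mean = 31.1615/5 = 6.23231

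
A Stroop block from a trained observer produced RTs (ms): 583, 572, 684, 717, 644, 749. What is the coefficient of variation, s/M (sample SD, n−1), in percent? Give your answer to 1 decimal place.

n = 6, Σ = 3949, M = 658.1667
Σ(x−M)² = 25654.833; s = √(25654.833/5) = 71.6308
CV = 71.6308 / 658.1667 = 0.10883 = 10.883%

10.9%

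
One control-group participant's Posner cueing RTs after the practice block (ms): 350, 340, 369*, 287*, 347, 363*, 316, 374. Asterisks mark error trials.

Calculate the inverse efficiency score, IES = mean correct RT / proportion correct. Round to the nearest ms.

553 ms

Correct trials (n=5): 350, 340, 347, 316, 374
Mean correct RT = 1727/5 = 345.4000 ms
Proportion correct = 5/8
IES = 345.4000 / (5/8) = 552.640 ms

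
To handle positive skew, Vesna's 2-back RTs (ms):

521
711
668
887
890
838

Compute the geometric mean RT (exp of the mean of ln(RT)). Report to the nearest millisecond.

740 ms

ln(RT): 6.2558, 6.5667, 6.5043, 6.7878, 6.7912, 6.7310
Mean ln(RT) = 39.6368/6 = 6.60613
Geometric mean = exp(6.60613) = 739.62 ms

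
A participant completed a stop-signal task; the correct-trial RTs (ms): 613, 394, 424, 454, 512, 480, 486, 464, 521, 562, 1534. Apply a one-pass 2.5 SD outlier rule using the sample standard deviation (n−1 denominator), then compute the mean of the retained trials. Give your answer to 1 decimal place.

491.0 ms

n = 11, ΣRT = 6444, M = 585.818
Σ(x−M)² = 1026361.64; s = √(1026361.64/10) = 320.369
Cutoffs: 585.818 ± 2.5·320.369 → [-215.1, 1386.7]
Outside: 1534 → excluded.
Retained (n=10): Σ = 4910, mean = 4910/10 = 491.000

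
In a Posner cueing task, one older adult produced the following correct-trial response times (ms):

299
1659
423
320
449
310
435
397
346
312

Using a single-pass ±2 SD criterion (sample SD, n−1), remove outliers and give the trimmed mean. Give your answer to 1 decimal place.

n = 10, ΣRT = 4950, M = 495.000
Σ(x−M)² = 1534356.00; s = √(1534356.00/9) = 412.897
Cutoffs: 495.000 ± 2·412.897 → [-330.8, 1320.8]
Outside: 1659 → excluded.
Retained (n=9): Σ = 3291, mean = 3291/9 = 365.667

365.7 ms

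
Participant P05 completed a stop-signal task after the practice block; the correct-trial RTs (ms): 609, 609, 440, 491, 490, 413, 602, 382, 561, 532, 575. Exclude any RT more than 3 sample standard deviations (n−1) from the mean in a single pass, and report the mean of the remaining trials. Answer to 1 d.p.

518.5 ms

n = 11, ΣRT = 5704, M = 518.545
Σ(x−M)² = 66026.73; s = √(66026.73/10) = 81.257
Cutoffs: 518.545 ± 3·81.257 → [274.8, 762.3]
No RTs fall outside the cutoffs; all 11 retained. Mean = 5704/11 = 518.545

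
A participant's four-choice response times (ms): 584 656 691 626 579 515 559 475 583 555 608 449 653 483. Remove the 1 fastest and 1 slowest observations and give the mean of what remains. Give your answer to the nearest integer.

573 ms

Sorted: 449, 475, 483, 515, 555, 559, 579, 583, 584, 608, 626, 653, 656, 691
Drop lowest 1 (449) and highest 1 (691)
Remaining (n=12): Σ = 6876, mean = 6876/12 = 573.000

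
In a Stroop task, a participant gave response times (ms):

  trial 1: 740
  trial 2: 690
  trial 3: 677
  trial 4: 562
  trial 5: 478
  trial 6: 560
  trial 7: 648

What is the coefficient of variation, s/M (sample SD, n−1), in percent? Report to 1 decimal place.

14.7%

n = 7, Σ = 4355, M = 622.1429
Σ(x−M)² = 50428.857; s = √(50428.857/6) = 91.6777
CV = 91.6777 / 622.1429 = 0.14736 = 14.736%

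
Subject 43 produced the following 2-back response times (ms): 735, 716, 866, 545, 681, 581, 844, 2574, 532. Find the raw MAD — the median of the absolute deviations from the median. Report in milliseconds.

Sorted: 532, 545, 581, 681, 716, 735, 844, 866, 2574 → median = 716
|x − 716|: 19, 0, 150, 171, 35, 135, 128, 1858, 184
Sorted deviations: 0, 19, 35, 128, 135, 150, 171, 184, 1858 → MAD = 135

135 ms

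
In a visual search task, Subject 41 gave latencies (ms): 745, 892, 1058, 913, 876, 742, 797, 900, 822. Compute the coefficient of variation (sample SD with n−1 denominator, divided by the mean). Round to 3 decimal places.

0.114

n = 9, Σ = 7745, M = 860.5556
Σ(x−M)² = 77452.222; s = √(77452.222/8) = 98.3948
CV = 98.3948 / 860.5556 = 0.11434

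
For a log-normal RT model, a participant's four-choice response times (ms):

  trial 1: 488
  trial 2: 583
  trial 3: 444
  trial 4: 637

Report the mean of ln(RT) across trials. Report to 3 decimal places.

ln(RT): 6.1903, 6.3682, 6.0958, 6.4568
Σ ln(RT) = 25.1111
Mean = 25.1111/4 = 6.27777

6.278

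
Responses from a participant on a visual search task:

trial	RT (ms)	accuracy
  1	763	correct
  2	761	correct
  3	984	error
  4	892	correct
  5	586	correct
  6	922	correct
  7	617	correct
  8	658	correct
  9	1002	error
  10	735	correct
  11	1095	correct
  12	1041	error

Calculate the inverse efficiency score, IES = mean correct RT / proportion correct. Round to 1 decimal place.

1041.3 ms

Correct trials (n=9): 763, 761, 892, 586, 922, 617, 658, 735, 1095
Mean correct RT = 7029/9 = 781.0000 ms
Proportion correct = 9/12
IES = 781.0000 / (9/12) = 1041.333 ms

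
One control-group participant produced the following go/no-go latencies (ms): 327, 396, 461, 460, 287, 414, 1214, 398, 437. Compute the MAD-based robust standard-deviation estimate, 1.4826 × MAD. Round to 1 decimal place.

68.2 ms

Sorted: 287, 327, 396, 398, 414, 437, 460, 461, 1214 → median = 414
|x − 414| sorted: 0, 16, 18, 23, 46, 47, 87, 127, 800 → MAD = 46
Robust SD ≈ 1.4826 × 46 = 68.200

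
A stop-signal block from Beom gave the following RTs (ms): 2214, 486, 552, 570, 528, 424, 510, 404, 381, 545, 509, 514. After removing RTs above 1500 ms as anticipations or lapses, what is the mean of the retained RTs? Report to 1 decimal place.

493.0 ms

Excluded: 2214
Retained (n=11): Σ = 5423
Mean = 5423/11 = 493.0000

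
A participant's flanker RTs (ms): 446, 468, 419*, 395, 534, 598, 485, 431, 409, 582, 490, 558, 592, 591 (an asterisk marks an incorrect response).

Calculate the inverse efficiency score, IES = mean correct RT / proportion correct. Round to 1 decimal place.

Correct trials (n=13): 446, 468, 395, 534, 598, 485, 431, 409, 582, 490, 558, 592, 591
Mean correct RT = 6579/13 = 506.0769 ms
Proportion correct = 13/14
IES = 506.0769 / (13/14) = 545.006 ms

545.0 ms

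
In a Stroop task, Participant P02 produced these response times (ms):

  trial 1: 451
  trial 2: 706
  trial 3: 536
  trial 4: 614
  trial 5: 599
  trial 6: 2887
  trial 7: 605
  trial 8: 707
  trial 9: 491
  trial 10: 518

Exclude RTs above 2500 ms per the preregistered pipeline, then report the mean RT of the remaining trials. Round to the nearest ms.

Excluded: 2887
Retained (n=9): Σ = 5227
Mean = 5227/9 = 580.7778

581 ms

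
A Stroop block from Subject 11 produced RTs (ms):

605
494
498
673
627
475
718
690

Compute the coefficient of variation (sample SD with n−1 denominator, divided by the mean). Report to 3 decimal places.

n = 8, Σ = 4780, M = 597.5000
Σ(x−M)² = 65322.000; s = √(65322.000/7) = 96.6008
CV = 96.6008 / 597.5000 = 0.16167

0.162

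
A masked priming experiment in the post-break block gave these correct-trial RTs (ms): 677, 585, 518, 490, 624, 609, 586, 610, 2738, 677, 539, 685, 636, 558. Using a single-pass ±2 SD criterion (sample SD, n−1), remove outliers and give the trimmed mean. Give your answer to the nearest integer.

600 ms

n = 14, ΣRT = 10532, M = 752.286
Σ(x−M)² = 4292236.86; s = √(4292236.86/13) = 574.606
Cutoffs: 752.286 ± 2·574.606 → [-396.9, 1901.5]
Outside: 2738 → excluded.
Retained (n=13): Σ = 7794, mean = 7794/13 = 599.538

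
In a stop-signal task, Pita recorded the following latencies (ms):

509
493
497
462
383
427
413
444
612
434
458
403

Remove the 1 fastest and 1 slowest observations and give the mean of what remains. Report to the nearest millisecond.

454 ms

Sorted: 383, 403, 413, 427, 434, 444, 458, 462, 493, 497, 509, 612
Drop lowest 1 (383) and highest 1 (612)
Remaining (n=10): Σ = 4540, mean = 4540/10 = 454.000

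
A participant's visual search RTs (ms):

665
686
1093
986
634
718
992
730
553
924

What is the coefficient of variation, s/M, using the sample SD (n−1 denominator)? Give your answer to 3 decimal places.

0.230

n = 10, Σ = 7981, M = 798.1000
Σ(x−M)² = 304058.900; s = √(304058.900/9) = 183.8051
CV = 183.8051 / 798.1000 = 0.23030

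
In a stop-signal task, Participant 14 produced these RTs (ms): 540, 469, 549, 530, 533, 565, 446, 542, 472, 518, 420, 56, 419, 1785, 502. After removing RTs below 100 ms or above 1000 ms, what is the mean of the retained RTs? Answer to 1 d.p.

Excluded: 56, 1785
Retained (n=13): Σ = 6505
Mean = 6505/13 = 500.3846

500.4 ms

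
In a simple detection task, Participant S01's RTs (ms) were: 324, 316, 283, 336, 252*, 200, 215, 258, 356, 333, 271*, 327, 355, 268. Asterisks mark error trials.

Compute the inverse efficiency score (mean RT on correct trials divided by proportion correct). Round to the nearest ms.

Correct trials (n=12): 324, 316, 283, 336, 200, 215, 258, 356, 333, 327, 355, 268
Mean correct RT = 3571/12 = 297.5833 ms
Proportion correct = 12/14
IES = 297.5833 / (12/14) = 347.181 ms

347 ms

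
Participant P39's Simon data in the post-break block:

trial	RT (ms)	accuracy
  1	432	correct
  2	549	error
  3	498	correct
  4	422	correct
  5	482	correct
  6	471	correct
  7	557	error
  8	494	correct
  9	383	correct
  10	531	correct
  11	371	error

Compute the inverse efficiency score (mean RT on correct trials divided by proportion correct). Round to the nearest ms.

Correct trials (n=8): 432, 498, 422, 482, 471, 494, 383, 531
Mean correct RT = 3713/8 = 464.1250 ms
Proportion correct = 8/11
IES = 464.1250 / (8/11) = 638.172 ms

638 ms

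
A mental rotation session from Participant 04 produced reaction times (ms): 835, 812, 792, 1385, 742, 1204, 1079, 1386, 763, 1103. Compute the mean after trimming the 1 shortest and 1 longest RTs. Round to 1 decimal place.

996.6 ms

Sorted: 742, 763, 792, 812, 835, 1079, 1103, 1204, 1385, 1386
Drop lowest 1 (742) and highest 1 (1386)
Remaining (n=8): Σ = 7973, mean = 7973/8 = 996.625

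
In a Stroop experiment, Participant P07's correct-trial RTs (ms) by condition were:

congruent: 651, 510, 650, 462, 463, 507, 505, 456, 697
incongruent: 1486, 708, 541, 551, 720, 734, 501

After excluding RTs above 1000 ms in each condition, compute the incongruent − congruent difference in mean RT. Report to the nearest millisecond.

81 ms

incongruent: exclude 1486
M(congruent) = 4901/9 = 544.556
M(incongruent) = 3755/6 = 625.833
Difference = 625.833 − 544.556 = 81.278 ms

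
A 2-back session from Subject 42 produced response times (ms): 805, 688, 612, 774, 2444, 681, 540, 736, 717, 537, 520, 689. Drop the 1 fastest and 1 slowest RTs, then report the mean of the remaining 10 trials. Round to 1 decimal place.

Sorted: 520, 537, 540, 612, 681, 688, 689, 717, 736, 774, 805, 2444
Drop lowest 1 (520) and highest 1 (2444)
Remaining (n=10): Σ = 6779, mean = 6779/10 = 677.900

677.9 ms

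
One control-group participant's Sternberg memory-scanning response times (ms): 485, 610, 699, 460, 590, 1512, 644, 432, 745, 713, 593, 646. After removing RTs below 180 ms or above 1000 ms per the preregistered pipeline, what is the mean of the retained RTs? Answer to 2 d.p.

Excluded: 1512
Retained (n=11): Σ = 6617
Mean = 6617/11 = 601.5455

601.55 ms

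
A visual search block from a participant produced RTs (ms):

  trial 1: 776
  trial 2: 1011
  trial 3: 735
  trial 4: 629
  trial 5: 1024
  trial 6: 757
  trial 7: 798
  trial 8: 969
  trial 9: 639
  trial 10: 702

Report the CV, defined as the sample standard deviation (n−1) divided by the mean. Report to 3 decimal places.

n = 10, Σ = 8040, M = 804.0000
Σ(x−M)² = 194518.000; s = √(194518.000/9) = 147.0140
CV = 147.0140 / 804.0000 = 0.18285

0.183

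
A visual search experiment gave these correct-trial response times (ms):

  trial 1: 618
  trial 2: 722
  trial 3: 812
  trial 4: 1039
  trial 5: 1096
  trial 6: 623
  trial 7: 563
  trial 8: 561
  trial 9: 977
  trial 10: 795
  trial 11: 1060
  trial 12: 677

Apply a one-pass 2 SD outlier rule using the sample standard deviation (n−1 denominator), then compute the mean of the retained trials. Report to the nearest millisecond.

n = 12, ΣRT = 9543, M = 795.250
Σ(x−M)² = 442520.25; s = √(442520.25/11) = 200.572
Cutoffs: 795.250 ± 2·200.572 → [394.1, 1196.4]
No RTs fall outside the cutoffs; all 12 retained. Mean = 9543/12 = 795.250

795 ms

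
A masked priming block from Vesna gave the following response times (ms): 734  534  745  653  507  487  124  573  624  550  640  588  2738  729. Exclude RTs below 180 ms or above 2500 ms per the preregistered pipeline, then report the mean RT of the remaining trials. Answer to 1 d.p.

Excluded: 124, 2738
Retained (n=12): Σ = 7364
Mean = 7364/12 = 613.6667

613.7 ms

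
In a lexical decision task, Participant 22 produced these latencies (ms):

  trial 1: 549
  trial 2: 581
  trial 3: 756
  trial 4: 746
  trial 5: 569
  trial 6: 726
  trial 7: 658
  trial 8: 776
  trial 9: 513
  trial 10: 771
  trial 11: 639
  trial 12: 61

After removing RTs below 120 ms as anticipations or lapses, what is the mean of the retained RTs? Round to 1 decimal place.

Excluded: 61
Retained (n=11): Σ = 7284
Mean = 7284/11 = 662.1818

662.2 ms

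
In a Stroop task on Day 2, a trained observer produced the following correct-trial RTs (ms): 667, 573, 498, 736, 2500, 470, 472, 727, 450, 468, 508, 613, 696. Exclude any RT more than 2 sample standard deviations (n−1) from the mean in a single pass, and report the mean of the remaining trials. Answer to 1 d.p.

n = 13, ΣRT = 9378, M = 721.385
Σ(x−M)² = 3559759.08; s = √(3559759.08/12) = 544.653
Cutoffs: 721.385 ± 2·544.653 → [-367.9, 1810.7]
Outside: 2500 → excluded.
Retained (n=12): Σ = 6878, mean = 6878/12 = 573.167

573.2 ms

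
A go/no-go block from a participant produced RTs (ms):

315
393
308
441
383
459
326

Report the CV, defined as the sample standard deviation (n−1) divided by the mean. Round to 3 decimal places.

0.163

n = 7, Σ = 2625, M = 375.0000
Σ(x−M)² = 22290.000; s = √(22290.000/6) = 60.9508
CV = 60.9508 / 375.0000 = 0.16254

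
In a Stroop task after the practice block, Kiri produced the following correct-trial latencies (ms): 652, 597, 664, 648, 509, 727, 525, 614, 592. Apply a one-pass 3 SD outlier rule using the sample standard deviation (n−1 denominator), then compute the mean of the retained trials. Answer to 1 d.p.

n = 9, ΣRT = 5528, M = 614.222
Σ(x−M)² = 37587.56; s = √(37587.56/8) = 68.545
Cutoffs: 614.222 ± 3·68.545 → [408.6, 819.9]
No RTs fall outside the cutoffs; all 9 retained. Mean = 5528/9 = 614.222

614.2 ms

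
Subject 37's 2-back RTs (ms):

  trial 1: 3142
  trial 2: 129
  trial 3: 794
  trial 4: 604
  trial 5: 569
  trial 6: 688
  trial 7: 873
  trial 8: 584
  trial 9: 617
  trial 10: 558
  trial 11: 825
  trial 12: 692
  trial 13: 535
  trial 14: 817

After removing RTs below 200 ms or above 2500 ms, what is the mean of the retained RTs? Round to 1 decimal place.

679.7 ms

Excluded: 129, 3142
Retained (n=12): Σ = 8156
Mean = 8156/12 = 679.6667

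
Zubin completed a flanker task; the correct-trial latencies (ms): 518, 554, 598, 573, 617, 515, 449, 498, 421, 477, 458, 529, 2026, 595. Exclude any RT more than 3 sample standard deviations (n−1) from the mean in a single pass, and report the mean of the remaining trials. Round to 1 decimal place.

523.2 ms

n = 14, ΣRT = 8828, M = 630.571
Σ(x−M)² = 2143083.43; s = √(2143083.43/13) = 406.020
Cutoffs: 630.571 ± 3·406.020 → [-587.5, 1848.6]
Outside: 2026 → excluded.
Retained (n=13): Σ = 6802, mean = 6802/13 = 523.231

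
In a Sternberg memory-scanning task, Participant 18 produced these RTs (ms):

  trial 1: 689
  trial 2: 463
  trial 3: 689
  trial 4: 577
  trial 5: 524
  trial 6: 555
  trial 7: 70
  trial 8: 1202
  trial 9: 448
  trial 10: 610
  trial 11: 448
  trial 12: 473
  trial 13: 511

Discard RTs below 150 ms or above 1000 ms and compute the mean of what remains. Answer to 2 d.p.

Excluded: 70, 1202
Retained (n=11): Σ = 5987
Mean = 5987/11 = 544.2727

544.27 ms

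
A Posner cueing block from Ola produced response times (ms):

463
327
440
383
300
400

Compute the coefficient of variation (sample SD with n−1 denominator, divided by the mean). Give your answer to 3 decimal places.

0.164

n = 6, Σ = 2313, M = 385.5000
Σ(x−M)² = 19925.500; s = √(19925.500/5) = 63.1276
CV = 63.1276 / 385.5000 = 0.16376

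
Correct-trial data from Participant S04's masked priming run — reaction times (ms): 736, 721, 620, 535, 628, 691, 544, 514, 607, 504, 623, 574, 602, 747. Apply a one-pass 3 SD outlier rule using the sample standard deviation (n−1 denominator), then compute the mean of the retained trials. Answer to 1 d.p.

617.6 ms

n = 14, ΣRT = 8646, M = 617.571
Σ(x−M)² = 85119.43; s = √(85119.43/13) = 80.918
Cutoffs: 617.571 ± 3·80.918 → [374.8, 860.3]
No RTs fall outside the cutoffs; all 14 retained. Mean = 8646/14 = 617.571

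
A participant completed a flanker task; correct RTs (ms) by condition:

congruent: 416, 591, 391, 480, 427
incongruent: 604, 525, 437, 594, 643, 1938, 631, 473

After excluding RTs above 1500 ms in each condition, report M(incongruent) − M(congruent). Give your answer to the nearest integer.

97 ms

incongruent: exclude 1938
M(congruent) = 2305/5 = 461.000
M(incongruent) = 3907/7 = 558.143
Difference = 558.143 − 461.000 = 97.143 ms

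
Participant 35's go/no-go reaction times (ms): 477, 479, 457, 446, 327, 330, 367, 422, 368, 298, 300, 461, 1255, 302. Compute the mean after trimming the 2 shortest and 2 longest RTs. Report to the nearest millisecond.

396 ms

Sorted: 298, 300, 302, 327, 330, 367, 368, 422, 446, 457, 461, 477, 479, 1255
Drop lowest 2 (298, 300) and highest 2 (479, 1255)
Remaining (n=10): Σ = 3957, mean = 3957/10 = 395.700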